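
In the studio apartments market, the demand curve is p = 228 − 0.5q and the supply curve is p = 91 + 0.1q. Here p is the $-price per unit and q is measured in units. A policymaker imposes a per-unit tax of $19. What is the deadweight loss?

$300.83

Competitive equilibrium: 228 − 0.5q = 91 + 0.1q → q* = 228.3333, p* = 113.8333.
With the tax, the buyer price exceeds the seller price by 19: (228 − 0.5q) − (91 + 0.1q) = 19 → q' = 196.6667.
Δq = 228.3333 − 196.6667 = 31.6666; the wedge equals the tax, 19.
DWL = ½ × 31.6666 × 19 = $300.83.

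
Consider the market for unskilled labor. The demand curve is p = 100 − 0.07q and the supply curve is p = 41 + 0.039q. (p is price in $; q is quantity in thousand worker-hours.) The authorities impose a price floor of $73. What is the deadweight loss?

$1319.01 thousand

Competitive equilibrium: 100 − 0.07q = 41 + 0.039q → q* = 541.2844, p* = 62.1101.
At the floor p = 73, quantity demanded = (100 − 73)/0.07 = 385.7143.
Sellers' marginal cost at q' = 385.7143: 41 + 0.039·385.7143 = 56.0429.
Δq = 541.2844 − 385.7143 = 155.5701; wedge = 73 − 56.0429 = 16.9571.
DWL = ½ × 155.5701 × 16.9571 = $1319.01 thousand.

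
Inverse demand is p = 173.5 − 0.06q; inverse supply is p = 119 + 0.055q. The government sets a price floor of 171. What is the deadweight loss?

10743.12

Competitive equilibrium: 173.5 − 0.06q = 119 + 0.055q → q* = 473.91304, p* = 145.06522.
At the floor p = 171, quantity demanded = (173.5 − 171)/0.06 = 41.66667.
Sellers' marginal cost at q' = 41.66667: 119 + 0.055·41.66667 = 121.29167.
Δq = 473.91304 − 41.66667 = 432.24637; wedge = 171 − 121.29167 = 49.70833.
The triangle = ½ × 432.24637 × 49.70833 = 10743.12.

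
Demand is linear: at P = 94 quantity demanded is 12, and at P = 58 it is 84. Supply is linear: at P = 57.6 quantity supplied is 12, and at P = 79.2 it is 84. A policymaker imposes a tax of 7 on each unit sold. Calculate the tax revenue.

341.25

Demand slope = (58 − 94)/(84 − 12) = −0.5, so P = 100 − 0.5Q.
Supply slope = (79.2 − 57.6)/(84 − 12) = 0.3, so P = 54 + 0.3Q.
Competitive equilibrium: 100 − 0.5Q = 54 + 0.3Q → Q* = 57.5, P* = 71.25.
With the tax, the buyer price exceeds the seller price by 7: (100 − 0.5Q) − (54 + 0.3Q) = 7 → Q' = 48.75.
Tax revenue = 7 × 48.75 = 341.25.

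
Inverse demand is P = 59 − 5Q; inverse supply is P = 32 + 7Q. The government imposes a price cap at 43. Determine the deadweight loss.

2.76

Competitive equilibrium: 59 − 5Q = 32 + 7Q → Q* = 2.25, P* = 47.75.
At the ceiling P = 43, quantity supplied = (43 − 32)/7 = 1.5714.
Willingness to pay at Q' = 1.5714: 59 − 5·1.5714 = 51.143.
ΔQ = 2.25 − 1.5714 = 0.6786; wedge = 51.143 − 43 = 8.143.
Deadweight loss = ½ × 0.6786 × 8.143 = 2.76.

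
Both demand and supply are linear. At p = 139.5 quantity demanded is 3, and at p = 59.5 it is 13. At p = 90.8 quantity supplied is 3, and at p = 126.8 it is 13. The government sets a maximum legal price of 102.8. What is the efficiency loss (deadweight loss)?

Demand slope = (59.5 − 139.5)/(13 − 3) = −8, so p = 163.5 − 8q.
Supply slope = (126.8 − 90.8)/(13 − 3) = 3.6, so p = 80 + 3.6q.
Competitive equilibrium: 163.5 − 8q = 80 + 3.6q → q* = 7.1983, p* = 105.9138.
At the ceiling p = 102.8, quantity supplied = (102.8 − 80)/3.6 = 6.3333.
Willingness to pay at q' = 6.3333: 163.5 − 8·6.3333 = 112.8336.
Δq = 7.1983 − 6.3333 = 0.865; wedge = 112.8336 − 102.8 = 10.0336.
The triangle = ½ × 0.865 × 10.0336 = 4.34.

4.34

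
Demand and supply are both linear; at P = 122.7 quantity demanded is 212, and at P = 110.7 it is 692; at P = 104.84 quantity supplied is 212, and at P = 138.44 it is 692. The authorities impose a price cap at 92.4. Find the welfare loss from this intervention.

6352.98

Demand slope = (110.7 − 122.7)/(692 − 212) = −0.025, so P = 128 − 0.025Q.
Supply slope = (138.44 − 104.84)/(692 − 212) = 0.07, so P = 90 + 0.07Q.
Competitive equilibrium: 128 − 0.025Q = 90 + 0.07Q → Q* = 400, P* = 118.
At the ceiling P = 92.4, quantity supplied = (92.4 − 90)/0.07 = 34.28571.
Willingness to pay at Q' = 34.28571: 128 − 0.025·34.28571 = 127.14286.
ΔQ = 400 − 34.28571 = 365.71429; wedge = 127.14286 − 92.4 = 34.74286.
DWL = ½ × 365.71429 × 34.74286 = 6352.98.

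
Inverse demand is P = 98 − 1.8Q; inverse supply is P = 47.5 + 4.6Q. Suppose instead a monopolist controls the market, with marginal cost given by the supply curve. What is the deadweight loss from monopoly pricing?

9.60

Competitive equilibrium: 98 − 1.8Q = 47.5 + 4.6Q → Q* = 7.8906, P* = 83.7969.
Marginal revenue: MR = 98 − 3.6Q. Set MR = MC: 98 − 3.6Q = 47.5 + 4.6Q → Q_m = 6.1585.
Price P_m = 98 − 1.8·6.1585 = 86.9147; MC(Q_m) = 47.5 + 4.6·6.1585 = 75.8291.
Competitive Q* = 7.8906, so ΔQ = 1.7321; wedge = 86.9147 − 75.8291 = 11.0856.
The triangle = ½ × 1.7321 × 11.0856 = 9.60.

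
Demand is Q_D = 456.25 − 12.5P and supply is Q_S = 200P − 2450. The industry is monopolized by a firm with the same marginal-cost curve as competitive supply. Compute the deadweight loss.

813.18

In inverse form: demand P = 36.5 − 0.08Q, supply P = 12.25 + 0.005Q.
Competitive equilibrium: 36.5 − 0.08Q = 12.25 + 0.005Q → Q* = 285.2941, P* = 13.6765.
Marginal revenue: MR = 36.5 − 0.16Q. Set MR = MC: 36.5 − 0.16Q = 12.25 + 0.005Q → Q_m = 146.9697.
Price P_m = 36.5 − 0.08·146.9697 = 24.7424; MC(Q_m) = 12.25 + 0.005·146.9697 = 12.9848.
Competitive Q* = 285.2941, so ΔQ = 138.3244; wedge = 24.7424 − 12.9848 = 11.7576.
DWL = ½ × 138.3244 × 11.7576 = 813.18.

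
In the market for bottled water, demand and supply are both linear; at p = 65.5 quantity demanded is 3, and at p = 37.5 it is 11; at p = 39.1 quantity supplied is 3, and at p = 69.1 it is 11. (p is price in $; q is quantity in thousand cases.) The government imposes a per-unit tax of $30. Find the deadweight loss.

Demand slope = (37.5 − 65.5)/(11 − 3) = −3.5, so p = 76 − 3.5q.
Supply slope = (69.1 − 39.1)/(11 − 3) = 3.75, so p = 27.85 + 3.75q.
Competitive equilibrium: 76 − 3.5q = 27.85 + 3.75q → q* = 6.6414, p* = 52.7552.
With the tax, the buyer price exceeds the seller price by 30: (76 − 3.5q) − (27.85 + 3.75q) = 30 → q' = 2.5034.
Δq = 6.6414 − 2.5034 = 4.138; the wedge equals the tax, 30.
Deadweight loss = ½ × 4.138 × 30 = $62.07 thousand.

$62.07 thousand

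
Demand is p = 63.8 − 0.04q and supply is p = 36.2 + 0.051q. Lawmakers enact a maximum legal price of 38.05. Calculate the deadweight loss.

3244.19

Competitive equilibrium: 63.8 − 0.04q = 36.2 + 0.051q → q* = 303.2967, p* = 51.6681.
At the ceiling p = 38.05, quantity supplied = (38.05 − 36.2)/0.051 = 36.2745.
Willingness to pay at q' = 36.2745: 63.8 − 0.04·36.2745 = 62.349.
Δq = 303.2967 − 36.2745 = 267.0222; wedge = 62.349 − 38.05 = 24.299.
DWL = ½ × 267.0222 × 24.299 = 3244.19.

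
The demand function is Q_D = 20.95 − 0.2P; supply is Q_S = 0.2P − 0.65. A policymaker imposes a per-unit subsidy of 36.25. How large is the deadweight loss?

65.70

In inverse form: demand P = 104.75 − 5Q, supply P = 3.25 + 5Q.
Competitive equilibrium: 104.75 − 5Q = 3.25 + 5Q → Q* = 10.15, P* = 54.
The subsidy lowers effective supply by 36.25: P = 5Q − 33.
New quantity: 104.75 − 5Q = 5Q − 33 → Q' = 13.775.
Overproduction ΔQ = 13.775 − 10.15 = 3.625; wedge = subsidy = 36.25.
Welfare loss = ½ × 3.625 × 36.25 = 65.70.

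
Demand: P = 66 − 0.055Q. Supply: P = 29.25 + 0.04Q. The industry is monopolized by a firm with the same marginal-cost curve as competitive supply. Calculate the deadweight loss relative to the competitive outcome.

955.66

Competitive equilibrium: 66 − 0.055Q = 29.25 + 0.04Q → Q* = 386.8421, P* = 44.7237.
Marginal revenue: MR = 66 − 0.11Q. Set MR = MC: 66 − 0.11Q = 29.25 + 0.04Q → Q_m = 245.
Price P_m = 66 − 0.055·245 = 52.525; MC(Q_m) = 29.25 + 0.04·245 = 39.05.
Competitive Q* = 386.8421, so ΔQ = 141.8421; wedge = 52.525 − 39.05 = 13.475.
DWL = ½ × 141.8421 × 13.475 = 955.66.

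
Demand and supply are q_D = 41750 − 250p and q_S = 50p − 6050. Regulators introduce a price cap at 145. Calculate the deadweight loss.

6163.33

In inverse form: demand p = 167 − 0.004q, supply p = 121 + 0.02q.
Competitive equilibrium: 167 − 0.004q = 121 + 0.02q → q* = 1916.6667, p* = 159.3333.
At the ceiling p = 145, quantity supplied = (145 − 121)/0.02 = 1200.
Willingness to pay at q' = 1200: 167 − 0.004·1200 = 162.2.
Δq = 1916.6667 − 1200 = 716.6667; wedge = 162.2 − 145 = 17.2.
Welfare loss = ½ × 716.6667 × 17.2 = 6163.33.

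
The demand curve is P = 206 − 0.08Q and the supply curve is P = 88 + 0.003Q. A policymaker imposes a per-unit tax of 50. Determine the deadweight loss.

15060.24

Competitive equilibrium: 206 − 0.08Q = 88 + 0.003Q → Q* = 1421.6867, P* = 92.2651.
With the tax, the buyer price exceeds the seller price by 50: (206 − 0.08Q) − (88 + 0.003Q) = 50 → Q' = 819.2771.
ΔQ = 1421.6867 − 819.2771 = 602.4096; the wedge equals the tax, 50.
Deadweight loss = ½ × 602.4096 × 50 = 15060.24.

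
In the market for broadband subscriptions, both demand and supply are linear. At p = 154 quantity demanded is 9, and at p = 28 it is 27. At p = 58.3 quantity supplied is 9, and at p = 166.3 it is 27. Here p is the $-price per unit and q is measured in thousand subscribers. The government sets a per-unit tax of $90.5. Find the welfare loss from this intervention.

Demand slope = (28 − 154)/(27 − 9) = −7, so p = 217 − 7q.
Supply slope = (166.3 − 58.3)/(27 − 9) = 6, so p = 4.3 + 6q.
Competitive equilibrium: 217 − 7q = 4.3 + 6q → q* = 16.3615, p* = 102.4692.
With the tax, the buyer price exceeds the seller price by 90.5: (217 − 7q) − (4.3 + 6q) = 90.5 → q' = 9.4.
Δq = 16.3615 − 9.4 = 6.9615; the wedge equals the tax, 90.5.
The triangle = ½ × 6.9615 × 90.5 = $315.01 thousand.

$315.01 thousand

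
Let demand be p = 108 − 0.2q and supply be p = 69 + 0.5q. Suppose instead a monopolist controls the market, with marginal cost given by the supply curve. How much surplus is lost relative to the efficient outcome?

Competitive equilibrium: 108 − 0.2q = 69 + 0.5q → q* = 55.7143, p* = 96.8571.
Marginal revenue: MR = 108 − 0.4q. Set MR = MC: 108 − 0.4q = 69 + 0.5q → q_m = 43.3333.
Price p_m = 108 − 0.2·43.3333 = 99.3333; MC(q_m) = 69 + 0.5·43.3333 = 90.6667.
Competitive q* = 55.7143, so Δq = 12.381; wedge = 99.3333 − 90.6667 = 8.6666.
The triangle = ½ × 12.381 × 8.6666 = 53.65.

53.65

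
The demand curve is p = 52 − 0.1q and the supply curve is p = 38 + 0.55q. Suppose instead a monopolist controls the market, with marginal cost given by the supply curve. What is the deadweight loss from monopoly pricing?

Competitive equilibrium: 52 − 0.1q = 38 + 0.55q → q* = 21.5385, p* = 49.8462.
Marginal revenue: MR = 52 − 0.2q. Set MR = MC: 52 − 0.2q = 38 + 0.55q → q_m = 18.6667.
Price p_m = 52 − 0.1·18.6667 = 50.1333; MC(q_m) = 38 + 0.55·18.6667 = 48.2667.
Competitive q* = 21.5385, so Δq = 2.8718; wedge = 50.1333 − 48.2667 = 1.8666.
DWL = ½ × 2.8718 × 1.8666 = 2.68.

2.68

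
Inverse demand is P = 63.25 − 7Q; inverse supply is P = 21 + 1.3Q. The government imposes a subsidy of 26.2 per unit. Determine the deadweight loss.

41.35

Competitive equilibrium: 63.25 − 7Q = 21 + 1.3Q → Q* = 5.0904, P* = 27.6175.
The subsidy lowers effective supply by 26.2: P = 1.3Q − 5.2.
New quantity: 63.25 − 7Q = 1.3Q − 5.2 → Q' = 8.247.
Overproduction ΔQ = 8.247 − 5.0904 = 3.1566; wedge = subsidy = 26.2.
DWL = ½ × 3.1566 × 26.2 = 41.35.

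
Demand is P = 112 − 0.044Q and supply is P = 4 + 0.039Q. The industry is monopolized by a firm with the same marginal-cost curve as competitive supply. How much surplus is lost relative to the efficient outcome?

Competitive equilibrium: 112 − 0.044Q = 4 + 0.039Q → Q* = 1301.2048, P* = 54.747.
Marginal revenue: MR = 112 − 0.088Q. Set MR = MC: 112 − 0.088Q = 4 + 0.039Q → Q_m = 850.3937.
Price P_m = 112 − 0.044·850.3937 = 74.5827; MC(Q_m) = 4 + 0.039·850.3937 = 37.1654.
Competitive Q* = 1301.2048, so ΔQ = 450.8111; wedge = 74.5827 − 37.1654 = 37.4173.
Deadweight loss = ½ × 450.8111 × 37.4173 = 8434.07.

8434.07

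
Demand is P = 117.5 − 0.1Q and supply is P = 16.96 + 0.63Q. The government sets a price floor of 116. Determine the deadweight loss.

Competitive equilibrium: 117.5 − 0.1Q = 16.96 + 0.63Q → Q* = 137.726, P* = 103.7274.
At the floor P = 116, quantity demanded = (117.5 − 116)/0.1 = 15.
Sellers' marginal cost at Q' = 15: 16.96 + 0.63·15 = 26.41.
ΔQ = 137.726 − 15 = 122.726; wedge = 116 − 26.41 = 89.59.
Deadweight loss = ½ × 122.726 × 89.59 = 5497.51.

5497.51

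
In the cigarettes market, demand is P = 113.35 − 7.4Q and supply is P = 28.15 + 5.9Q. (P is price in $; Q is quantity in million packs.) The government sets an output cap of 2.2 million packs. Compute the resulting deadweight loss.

Competitive equilibrium: 113.35 − 7.4Q = 28.15 + 5.9Q → Q* = 6.406, P* = 65.9455.
At Q = 2.2: demand price = 113.35 − 7.4·2.2 = 97.07; supply price = 28.15 + 5.9·2.2 = 41.13.
ΔQ = 6.406 − 2.2 = 4.206; wedge = 97.07 − 41.13 = 55.94.
The triangle = ½ × 4.206 × 55.94 = $117.64 million.

$117.64 million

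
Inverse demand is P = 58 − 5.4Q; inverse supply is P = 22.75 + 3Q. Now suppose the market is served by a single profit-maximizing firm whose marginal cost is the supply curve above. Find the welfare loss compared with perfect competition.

Competitive equilibrium: 58 − 5.4Q = 22.75 + 3Q → Q* = 4.1964, P* = 35.3393.
Marginal revenue: MR = 58 − 10.8Q. Set MR = MC: 58 − 10.8Q = 22.75 + 3Q → Q_m = 2.5543.
Price P_m = 58 − 5.4·2.5543 = 44.2068; MC(Q_m) = 22.75 + 3·2.5543 = 30.4129.
Competitive Q* = 4.1964, so ΔQ = 1.6421; wedge = 44.2068 − 30.4129 = 13.7939.
The triangle = ½ × 1.6421 × 13.7939 = 11.33.

11.33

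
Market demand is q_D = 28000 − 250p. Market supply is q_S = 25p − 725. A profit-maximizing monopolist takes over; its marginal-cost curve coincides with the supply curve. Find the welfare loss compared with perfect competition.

543.64

In inverse form: demand p = 112 − 0.004q, supply p = 29 + 0.04q.
Competitive equilibrium: 112 − 0.004q = 29 + 0.04q → q* = 1886.36364, p* = 104.45455.
Marginal revenue: MR = 112 − 0.008q. Set MR = MC: 112 − 0.008q = 29 + 0.04q → q_m = 1729.16667.
Price p_m = 112 − 0.004·1729.16667 = 105.08333; MC(q_m) = 29 + 0.04·1729.16667 = 98.16667.
Competitive q* = 1886.36364, so Δq = 157.19697; wedge = 105.08333 − 98.16667 = 6.91666.
The triangle = ½ × 157.19697 × 6.91666 = 543.64.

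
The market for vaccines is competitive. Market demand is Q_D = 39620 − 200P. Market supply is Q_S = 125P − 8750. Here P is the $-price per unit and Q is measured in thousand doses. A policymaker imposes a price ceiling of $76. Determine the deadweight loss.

In inverse form: demand P = 198.1 − 0.005Q, supply P = 70 + 0.008Q.
Competitive equilibrium: 198.1 − 0.005Q = 70 + 0.008Q → Q* = 9853.8462, P* = 148.8308.
At the ceiling P = 76, quantity supplied = (76 − 70)/0.008 = 750.
Willingness to pay at Q' = 750: 198.1 − 0.005·750 = 194.35.
ΔQ = 9853.8462 − 750 = 9103.8462; wedge = 194.35 − 76 = 118.35.
Deadweight loss = ½ × 9103.8462 × 118.35 = $538720.10 thousand.

$538720.10 thousand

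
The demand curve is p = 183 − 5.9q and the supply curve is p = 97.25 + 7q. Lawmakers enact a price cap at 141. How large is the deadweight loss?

1.02

Competitive equilibrium: 183 − 5.9q = 97.25 + 7q → q* = 6.6473, p* = 143.781.
At the ceiling p = 141, quantity supplied = (141 − 97.25)/7 = 6.25.
Willingness to pay at q' = 6.25: 183 − 5.9·6.25 = 146.125.
Δq = 6.6473 − 6.25 = 0.3973; wedge = 146.125 − 141 = 5.125.
Deadweight loss = ½ × 0.3973 × 5.125 = 1.02.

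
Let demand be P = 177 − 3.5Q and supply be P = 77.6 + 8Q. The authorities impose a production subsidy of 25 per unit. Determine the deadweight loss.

27.17

Competitive equilibrium: 177 − 3.5Q = 77.6 + 8Q → Q* = 8.6435, P* = 146.7478.
The subsidy lowers effective supply by 25: P = 52.6 + 8Q.
New quantity: 177 − 3.5Q = 52.6 + 8Q → Q' = 10.8174.
Overproduction ΔQ = 10.8174 − 8.6435 = 2.1739; wedge = subsidy = 25.
Deadweight loss = ½ × 2.1739 × 25 = 27.17.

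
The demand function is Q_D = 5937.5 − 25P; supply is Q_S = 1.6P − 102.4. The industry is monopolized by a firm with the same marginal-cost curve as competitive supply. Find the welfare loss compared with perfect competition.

72.86

In inverse form: demand P = 237.5 − 0.04Q, supply P = 64 + 0.625Q.
Competitive equilibrium: 237.5 − 0.04Q = 64 + 0.625Q → Q* = 260.9023, P* = 227.0639.
Marginal revenue: MR = 237.5 − 0.08Q. Set MR = MC: 237.5 − 0.08Q = 64 + 0.625Q → Q_m = 246.0993.
Price P_m = 237.5 − 0.04·246.0993 = 227.656; MC(Q_m) = 64 + 0.625·246.0993 = 217.8121.
Competitive Q* = 260.9023, so ΔQ = 14.803; wedge = 227.656 − 217.8121 = 9.8439.
Deadweight loss = ½ × 14.803 × 9.8439 = 72.86.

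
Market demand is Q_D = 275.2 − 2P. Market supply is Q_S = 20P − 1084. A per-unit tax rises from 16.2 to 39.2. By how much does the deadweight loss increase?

1158.36

In inverse form: demand P = 137.6 − 0.5Q, supply P = 54.2 + 0.05Q.
Competitive equilibrium: 137.6 − 0.5Q = 54.2 + 0.05Q → Q* = 151.6364, P* = 61.7818.
For a per-unit tax t: ΔQ = t/0.55, so DWL = ½·t·(t/0.55) = t²/1.1.
At t = 16.2: DWL = 238.582. At t = 39.2: DWL = 1396.945.
Increase = 1396.945 − 238.582 = 1158.36.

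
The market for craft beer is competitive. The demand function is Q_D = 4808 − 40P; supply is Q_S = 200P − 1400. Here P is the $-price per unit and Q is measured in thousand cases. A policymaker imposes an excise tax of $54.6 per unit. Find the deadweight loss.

In inverse form: demand P = 120.2 − 0.025Q, supply P = 7 + 0.005Q.
Competitive equilibrium: 120.2 − 0.025Q = 7 + 0.005Q → Q* = 3773.3333, P* = 25.8667.
With the tax, the buyer price exceeds the seller price by 54.6: (120.2 − 0.025Q) − (7 + 0.005Q) = 54.6 → Q' = 1953.3333.
ΔQ = 3773.3333 − 1953.3333 = 1820; the wedge equals the tax, 54.6.
The triangle = ½ × 1820 × 54.6 = $49686 thousand.

$49686 thousand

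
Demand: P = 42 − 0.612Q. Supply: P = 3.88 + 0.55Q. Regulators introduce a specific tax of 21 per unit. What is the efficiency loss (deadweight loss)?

Competitive equilibrium: 42 − 0.612Q = 3.88 + 0.55Q → Q* = 32.8055, P* = 21.923.
With the tax, the buyer price exceeds the seller price by 21: (42 − 0.612Q) − (3.88 + 0.55Q) = 21 → Q' = 14.7332.
ΔQ = 32.8055 − 14.7332 = 18.0723; the wedge equals the tax, 21.
Welfare loss = ½ × 18.0723 × 21 = 189.76.

189.76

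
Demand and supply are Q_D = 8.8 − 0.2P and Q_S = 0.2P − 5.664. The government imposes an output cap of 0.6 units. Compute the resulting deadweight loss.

4.69

In inverse form: demand P = 44 − 5Q, supply P = 28.32 + 5Q.
Competitive equilibrium: 44 − 5Q = 28.32 + 5Q → Q* = 1.568, P* = 36.16.
At Q = 0.6: demand price = 44 − 5·0.6 = 41; supply price = 28.32 + 5·0.6 = 31.32.
ΔQ = 1.568 − 0.6 = 0.968; wedge = 41 − 31.32 = 9.68.
The triangle = ½ × 0.968 × 9.68 = 4.69.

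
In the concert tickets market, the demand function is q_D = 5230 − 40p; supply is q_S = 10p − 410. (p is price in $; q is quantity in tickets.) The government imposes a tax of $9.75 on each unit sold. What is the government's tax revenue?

$6240

In inverse form: demand p = 130.75 − 0.025q, supply p = 41 + 0.1q.
Competitive equilibrium: 130.75 − 0.025q = 41 + 0.1q → q* = 718, p* = 112.8.
With the tax, the buyer price exceeds the seller price by 9.75: (130.75 − 0.025q) − (41 + 0.1q) = 9.75 → q' = 640.
Tax revenue = 9.75 × 640 = $6240.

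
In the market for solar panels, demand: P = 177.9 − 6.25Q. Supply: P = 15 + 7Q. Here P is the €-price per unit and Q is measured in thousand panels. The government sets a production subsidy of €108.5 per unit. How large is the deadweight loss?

Competitive equilibrium: 177.9 − 6.25Q = 15 + 7Q → Q* = 12.2943, P* = 101.0604.
The subsidy lowers effective supply by 108.5: P = 7Q − 93.5.
New quantity: 177.9 − 6.25Q = 7Q − 93.5 → Q' = 20.483.
Overproduction ΔQ = 20.483 − 12.2943 = 8.1887; wedge = subsidy = 108.5.
The triangle = ½ × 8.1887 × 108.5 = €444.24 thousand.

€444.24 thousand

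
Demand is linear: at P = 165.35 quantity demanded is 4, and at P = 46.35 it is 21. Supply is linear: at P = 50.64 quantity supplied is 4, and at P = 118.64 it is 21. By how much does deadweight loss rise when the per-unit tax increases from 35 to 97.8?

Demand slope = (46.35 − 165.35)/(21 − 4) = −7, so P = 193.35 − 7Q.
Supply slope = (118.64 − 50.64)/(21 − 4) = 4, so P = 34.64 + 4Q.
Competitive equilibrium: 193.35 − 7Q = 34.64 + 4Q → Q* = 14.4282, P* = 92.3527.
For a per-unit tax t: ΔQ = t/11, so DWL = ½·t·(t/11) = t²/22.
At t = 35: DWL = 55.682. At t = 97.8: DWL = 434.765.
Increase = 434.765 − 55.682 = 379.08.

379.08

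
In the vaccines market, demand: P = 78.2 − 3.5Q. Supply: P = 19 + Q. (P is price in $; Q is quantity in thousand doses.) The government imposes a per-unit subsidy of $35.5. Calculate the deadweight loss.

Competitive equilibrium: 78.2 − 3.5Q = 19 + Q → Q* = 13.1556, P* = 32.1556.
The subsidy lowers effective supply by 35.5: P = Q − 16.5.
New quantity: 78.2 − 3.5Q = Q − 16.5 → Q' = 21.0444.
Overproduction ΔQ = 21.0444 − 13.1556 = 7.8888; wedge = subsidy = 35.5.
DWL = ½ × 7.8888 × 35.5 = $140.03 thousand.

$140.03 thousand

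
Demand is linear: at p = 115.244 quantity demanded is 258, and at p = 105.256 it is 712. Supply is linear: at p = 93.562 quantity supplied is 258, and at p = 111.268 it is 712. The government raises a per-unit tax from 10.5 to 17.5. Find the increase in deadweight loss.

1606.56

Demand slope = (105.256 − 115.244)/(712 − 258) = −0.022, so p = 120.92 − 0.022q.
Supply slope = (111.268 − 93.562)/(712 − 258) = 0.039, so p = 83.5 + 0.039q.
Competitive equilibrium: 120.92 − 0.022q = 83.5 + 0.039q → q* = 613.4426, p* = 107.4243.
For a per-unit tax t: Δq = t/0.061, so DWL = ½·t·(t/0.061) = t²/0.122.
At t = 10.5: DWL = 903.689. At t = 17.5: DWL = 2510.246.
Increase = 2510.246 − 903.689 = 1606.56.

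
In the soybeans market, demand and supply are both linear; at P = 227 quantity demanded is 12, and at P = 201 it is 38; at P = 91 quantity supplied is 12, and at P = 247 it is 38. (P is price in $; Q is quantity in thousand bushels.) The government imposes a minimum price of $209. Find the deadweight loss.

$7.14 thousand

Demand slope = (201 − 227)/(38 − 12) = −1, so P = 239 − Q.
Supply slope = (247 − 91)/(38 − 12) = 6, so P = 19 + 6Q.
Competitive equilibrium: 239 − Q = 19 + 6Q → Q* = 31.4286, P* = 207.5714.
At the floor P = 209, quantity demanded = (239 − 209)/1 = 30.
Sellers' marginal cost at Q' = 30: 19 + 6·30 = 199.
ΔQ = 31.4286 − 30 = 1.4286; wedge = 209 − 199 = 10.
Deadweight loss = ½ × 1.4286 × 10 = $7.14 thousand.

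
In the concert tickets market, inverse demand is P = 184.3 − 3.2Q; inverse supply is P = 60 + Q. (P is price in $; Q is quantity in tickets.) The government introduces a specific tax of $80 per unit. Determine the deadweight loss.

$761.90

Competitive equilibrium: 184.3 − 3.2Q = 60 + Q → Q* = 29.5952, P* = 89.5952.
With the tax, the buyer price exceeds the seller price by 80: (184.3 − 3.2Q) − (60 + Q) = 80 → Q' = 10.5476.
ΔQ = 29.5952 − 10.5476 = 19.0476; the wedge equals the tax, 80.
Deadweight loss = ½ × 19.0476 × 80 = $761.90.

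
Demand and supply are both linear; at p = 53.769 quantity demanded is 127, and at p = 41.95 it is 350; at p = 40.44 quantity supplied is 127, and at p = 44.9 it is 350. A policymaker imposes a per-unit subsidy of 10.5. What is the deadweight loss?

755.14

Demand slope = (41.95 − 53.769)/(350 − 127) = −0.053, so p = 60.5 − 0.053q.
Supply slope = (44.9 − 40.44)/(350 − 127) = 0.02, so p = 37.9 + 0.02q.
Competitive equilibrium: 60.5 − 0.053q = 37.9 + 0.02q → q* = 309.589, p* = 44.0918.
The subsidy lowers effective supply by 10.5: p = 27.4 + 0.02q.
New quantity: 60.5 − 0.053q = 27.4 + 0.02q → q' = 453.4247.
Overproduction Δq = 453.4247 − 309.589 = 143.8357; wedge = subsidy = 10.5.
Deadweight loss = ½ × 143.8357 × 10.5 = 755.14.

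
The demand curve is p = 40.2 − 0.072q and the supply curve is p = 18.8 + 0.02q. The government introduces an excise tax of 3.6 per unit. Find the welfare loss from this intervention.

Competitive equilibrium: 40.2 − 0.072q = 18.8 + 0.02q → q* = 232.6087, p* = 23.4522.
With the tax, the buyer price exceeds the seller price by 3.6: (40.2 − 0.072q) − (18.8 + 0.02q) = 3.6 → q' = 193.4783.
Δq = 232.6087 − 193.4783 = 39.1304; the wedge equals the tax, 3.6.
DWL = ½ × 39.1304 × 3.6 = 70.43.

70.43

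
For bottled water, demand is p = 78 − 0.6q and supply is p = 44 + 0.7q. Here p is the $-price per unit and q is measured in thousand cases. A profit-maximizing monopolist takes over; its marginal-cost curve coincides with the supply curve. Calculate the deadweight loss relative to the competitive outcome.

$44.34 thousand

Competitive equilibrium: 78 − 0.6q = 44 + 0.7q → q* = 26.1538, p* = 62.3077.
Marginal revenue: MR = 78 − 1.2q. Set MR = MC: 78 − 1.2q = 44 + 0.7q → q_m = 17.8947.
Price p_m = 78 − 0.6·17.8947 = 67.2632; MC(q_m) = 44 + 0.7·17.8947 = 56.5263.
Competitive q* = 26.1538, so Δq = 8.2591; wedge = 67.2632 − 56.5263 = 10.7369.
The triangle = ½ × 8.2591 × 10.7369 = $44.34 thousand.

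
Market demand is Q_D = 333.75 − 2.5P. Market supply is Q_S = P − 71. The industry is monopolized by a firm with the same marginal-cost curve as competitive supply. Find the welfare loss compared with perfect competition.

68.89

In inverse form: demand P = 133.5 − 0.4Q, supply P = 71 + Q.
Competitive equilibrium: 133.5 − 0.4Q = 71 + Q → Q* = 44.6429, P* = 115.6429.
Marginal revenue: MR = 133.5 − 0.8Q. Set MR = MC: 133.5 − 0.8Q = 71 + Q → Q_m = 34.7222.
Price P_m = 133.5 − 0.4·34.7222 = 119.6111; MC(Q_m) = 71 + 1·34.7222 = 105.7222.
Competitive Q* = 44.6429, so ΔQ = 9.9207; wedge = 119.6111 − 105.7222 = 13.8889.
Deadweight loss = ½ × 9.9207 × 13.8889 = 68.89.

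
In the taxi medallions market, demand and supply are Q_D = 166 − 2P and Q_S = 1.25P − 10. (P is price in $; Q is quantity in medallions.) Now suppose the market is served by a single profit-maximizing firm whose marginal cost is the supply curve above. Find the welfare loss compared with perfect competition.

$166.93

In inverse form: demand P = 83 − 0.5Q, supply P = 8 + 0.8Q.
Competitive equilibrium: 83 − 0.5Q = 8 + 0.8Q → Q* = 57.6923, P* = 54.1538.
Marginal revenue: MR = 83 − Q. Set MR = MC: 83 − Q = 8 + 0.8Q → Q_m = 41.6667.
Price P_m = 83 − 0.5·41.6667 = 62.1667; MC(Q_m) = 8 + 0.8·41.6667 = 41.3334.
Competitive Q* = 57.6923, so ΔQ = 16.0256; wedge = 62.1667 − 41.3334 = 20.8333.
DWL = ½ × 16.0256 × 20.8333 = $166.93.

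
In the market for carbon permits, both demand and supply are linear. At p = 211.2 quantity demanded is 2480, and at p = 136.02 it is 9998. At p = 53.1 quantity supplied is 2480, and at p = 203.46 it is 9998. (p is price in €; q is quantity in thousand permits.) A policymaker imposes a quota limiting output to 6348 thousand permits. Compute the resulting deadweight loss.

€29484.06 thousand

Demand slope = (136.02 − 211.2)/(9998 − 2480) = −0.01, so p = 236 − 0.01q.
Supply slope = (203.46 − 53.1)/(9998 − 2480) = 0.02, so p = 3.5 + 0.02q.
Competitive equilibrium: 236 − 0.01q = 3.5 + 0.02q → q* = 7750, p* = 158.5.
At q = 6348: demand price = 236 − 0.01·6348 = 172.52; supply price = 3.5 + 0.02·6348 = 130.46.
Δq = 7750 − 6348 = 1402; wedge = 172.52 − 130.46 = 42.06.
Deadweight loss = ½ × 1402 × 42.06 = €29484.06 thousand.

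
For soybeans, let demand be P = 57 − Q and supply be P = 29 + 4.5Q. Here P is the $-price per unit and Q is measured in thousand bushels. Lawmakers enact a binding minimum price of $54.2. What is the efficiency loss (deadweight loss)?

Competitive equilibrium: 57 − Q = 29 + 4.5Q → Q* = 5.0909, P* = 51.9091.
At the floor P = 54.2, quantity demanded = (57 − 54.2)/1 = 2.8.
Sellers' marginal cost at Q' = 2.8: 29 + 4.5·2.8 = 41.6.
ΔQ = 5.0909 − 2.8 = 2.2909; wedge = 54.2 − 41.6 = 12.6.
DWL = ½ × 2.2909 × 12.6 = $14.43 thousand.

$14.43 thousand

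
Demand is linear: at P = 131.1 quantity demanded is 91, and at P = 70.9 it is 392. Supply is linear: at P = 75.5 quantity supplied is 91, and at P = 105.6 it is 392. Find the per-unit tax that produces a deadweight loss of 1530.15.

30.3

Demand slope = (70.9 − 131.1)/(392 − 91) = −0.2, so P = 149.3 − 0.2Q.
Supply slope = (105.6 − 75.5)/(392 − 91) = 0.1, so P = 66.4 + 0.1Q.
Competitive equilibrium: 149.3 − 0.2Q = 66.4 + 0.1Q → Q* = 276.3333, P* = 94.0333.
A tax t gives ΔQ = t/0.3 and wedge t, so DWL = t²/0.6.
t²/0.6 = 1530.15 → t² = 918.09 → t = 30.3.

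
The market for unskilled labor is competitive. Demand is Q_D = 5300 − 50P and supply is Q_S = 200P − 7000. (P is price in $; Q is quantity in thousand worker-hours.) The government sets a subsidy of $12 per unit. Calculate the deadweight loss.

$2880 thousand

In inverse form: demand P = 106 − 0.02Q, supply P = 35 + 0.005Q.
Competitive equilibrium: 106 − 0.02Q = 35 + 0.005Q → Q* = 2840, P* = 49.2.
The subsidy lowers effective supply by 12: P = 23 + 0.005Q.
New quantity: 106 − 0.02Q = 23 + 0.005Q → Q' = 3320.
Overproduction ΔQ = 3320 − 2840 = 480; wedge = subsidy = 12.
Welfare loss = ½ × 480 × 12 = $2880 thousand.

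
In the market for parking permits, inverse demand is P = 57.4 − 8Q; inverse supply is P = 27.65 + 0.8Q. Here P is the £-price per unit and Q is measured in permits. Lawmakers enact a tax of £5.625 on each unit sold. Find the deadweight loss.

Competitive equilibrium: 57.4 − 8Q = 27.65 + 0.8Q → Q* = 3.3807, P* = 30.3545.
With the tax, the buyer price exceeds the seller price by 5.625: (57.4 − 8Q) − (27.65 + 0.8Q) = 5.625 → Q' = 2.7415.
ΔQ = 3.3807 − 2.7415 = 0.6392; the wedge equals the tax, 5.625.
Deadweight loss = ½ × 0.6392 × 5.625 = £1.80.

£1.80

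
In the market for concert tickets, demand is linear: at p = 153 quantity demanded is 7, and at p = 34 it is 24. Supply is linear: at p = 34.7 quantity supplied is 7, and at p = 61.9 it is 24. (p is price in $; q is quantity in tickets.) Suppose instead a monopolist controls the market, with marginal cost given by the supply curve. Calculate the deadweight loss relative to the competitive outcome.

Demand slope = (34 − 153)/(24 − 7) = −7, so p = 202 − 7q.
Supply slope = (61.9 − 34.7)/(24 − 7) = 1.6, so p = 23.5 + 1.6q.
Competitive equilibrium: 202 − 7q = 23.5 + 1.6q → q* = 20.7558, p* = 56.7093.
Marginal revenue: MR = 202 − 14q. Set MR = MC: 202 − 14q = 23.5 + 1.6q → q_m = 11.4423.
Price p_m = 202 − 7·11.4423 = 121.9039; MC(q_m) = 23.5 + 1.6·11.4423 = 41.8077.
Competitive q* = 20.7558, so Δq = 9.3135; wedge = 121.9039 − 41.8077 = 80.0962.
Welfare loss = ½ × 9.3135 × 80.0962 = $372.99.

$372.99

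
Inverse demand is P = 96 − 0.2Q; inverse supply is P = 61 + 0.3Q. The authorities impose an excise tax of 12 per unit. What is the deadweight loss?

Competitive equilibrium: 96 − 0.2Q = 61 + 0.3Q → Q* = 70, P* = 82.
With the tax, the buyer price exceeds the seller price by 12: (96 − 0.2Q) − (61 + 0.3Q) = 12 → Q' = 46.
ΔQ = 70 − 46 = 24; the wedge equals the tax, 12.
Welfare loss = ½ × 24 × 12 = 144.

144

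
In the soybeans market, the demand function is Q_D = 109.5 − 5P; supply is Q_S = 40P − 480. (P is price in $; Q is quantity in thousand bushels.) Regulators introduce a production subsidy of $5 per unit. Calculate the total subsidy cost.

In inverse form: demand P = 21.9 − 0.2Q, supply P = 12 + 0.025Q.
Competitive equilibrium: 21.9 − 0.2Q = 12 + 0.025Q → Q* = 44, P* = 13.1.
The subsidy lowers effective supply by 5: P = 7 + 0.025Q.
New quantity: 21.9 − 0.2Q = 7 + 0.025Q → Q' = 66.2222.
Total subsidy cost = 5 × 66.2222 = $331.11 thousand.

$331.11 thousand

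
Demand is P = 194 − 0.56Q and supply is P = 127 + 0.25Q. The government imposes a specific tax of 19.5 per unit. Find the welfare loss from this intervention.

234.72

Competitive equilibrium: 194 − 0.56Q = 127 + 0.25Q → Q* = 82.716, P* = 147.679.
With the tax, the buyer price exceeds the seller price by 19.5: (194 − 0.56Q) − (127 + 0.25Q) = 19.5 → Q' = 58.642.
ΔQ = 82.716 − 58.642 = 24.074; the wedge equals the tax, 19.5.
Welfare loss = ½ × 24.074 × 19.5 = 234.72.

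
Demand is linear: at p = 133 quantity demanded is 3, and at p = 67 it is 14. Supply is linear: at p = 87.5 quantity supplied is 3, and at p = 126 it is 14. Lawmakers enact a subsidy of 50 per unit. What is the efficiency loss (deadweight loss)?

131.58

Demand slope = (67 − 133)/(14 − 3) = −6, so p = 151 − 6q.
Supply slope = (126 − 87.5)/(14 − 3) = 3.5, so p = 77 + 3.5q.
Competitive equilibrium: 151 − 6q = 77 + 3.5q → q* = 7.7895, p* = 104.2632.
The subsidy lowers effective supply by 50: p = 27 + 3.5q.
New quantity: 151 − 6q = 27 + 3.5q → q' = 13.0526.
Overproduction Δq = 13.0526 − 7.7895 = 5.2631; wedge = subsidy = 50.
Welfare loss = ½ × 5.2631 × 50 = 131.58.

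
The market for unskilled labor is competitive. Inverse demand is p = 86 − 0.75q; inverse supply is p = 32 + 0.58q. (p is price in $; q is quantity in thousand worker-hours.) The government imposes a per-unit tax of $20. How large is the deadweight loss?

Competitive equilibrium: 86 − 0.75q = 32 + 0.58q → q* = 40.6015, p* = 55.5489.
With the tax, the buyer price exceeds the seller price by 20: (86 − 0.75q) − (32 + 0.58q) = 20 → q' = 25.5639.
Δq = 40.6015 − 25.5639 = 15.0376; the wedge equals the tax, 20.
Deadweight loss = ½ × 15.0376 × 20 = $150.38 thousand.

$150.38 thousand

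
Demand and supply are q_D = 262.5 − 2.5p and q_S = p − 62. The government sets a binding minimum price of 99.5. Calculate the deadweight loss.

201.45

In inverse form: demand p = 105 − 0.4q, supply p = 62 + q.
Competitive equilibrium: 105 − 0.4q = 62 + q → q* = 30.7143, p* = 92.7143.
At the floor p = 99.5, quantity demanded = (105 − 99.5)/0.4 = 13.75.
Sellers' marginal cost at q' = 13.75: 62 + 1·13.75 = 75.75.
Δq = 30.7143 − 13.75 = 16.9643; wedge = 99.5 − 75.75 = 23.75.
DWL = ½ × 16.9643 × 23.75 = 201.45.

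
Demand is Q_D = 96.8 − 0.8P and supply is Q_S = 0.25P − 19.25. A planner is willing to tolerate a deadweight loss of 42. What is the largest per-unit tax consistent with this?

21

In inverse form: demand P = 121 − 1.25Q, supply P = 77 + 4Q.
Competitive equilibrium: 121 − 1.25Q = 77 + 4Q → Q* = 8.381, P* = 110.5238.
A tax t gives ΔQ = t/5.25 and wedge t, so DWL = t²/10.5.
t²/10.5 = 42 → t² = 441 → t = 21.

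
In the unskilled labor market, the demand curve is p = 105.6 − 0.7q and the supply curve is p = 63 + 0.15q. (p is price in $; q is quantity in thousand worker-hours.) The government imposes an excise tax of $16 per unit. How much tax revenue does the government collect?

$500.71 thousand

Competitive equilibrium: 105.6 − 0.7q = 63 + 0.15q → q* = 50.1176, p* = 70.5176.
With the tax, the buyer price exceeds the seller price by 16: (105.6 − 0.7q) − (63 + 0.15q) = 16 → q' = 31.2941.
Tax revenue = 16 × 31.2941 = $500.71 thousand.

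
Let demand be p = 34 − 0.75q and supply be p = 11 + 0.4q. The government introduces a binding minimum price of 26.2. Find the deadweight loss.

52.992

Competitive equilibrium: 34 − 0.75q = 11 + 0.4q → q* = 20, p* = 19.
At the floor p = 26.2, quantity demanded = (34 − 26.2)/0.75 = 10.4.
Sellers' marginal cost at q' = 10.4: 11 + 0.4·10.4 = 15.16.
Δq = 20 − 10.4 = 9.6; wedge = 26.2 − 15.16 = 11.04.
DWL = ½ × 9.6 × 11.04 = 52.992.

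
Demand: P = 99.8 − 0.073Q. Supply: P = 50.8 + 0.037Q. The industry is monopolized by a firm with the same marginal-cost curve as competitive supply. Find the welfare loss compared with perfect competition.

1736.65

Competitive equilibrium: 99.8 − 0.073Q = 50.8 + 0.037Q → Q* = 445.4545, P* = 67.2818.
Marginal revenue: MR = 99.8 − 0.146Q. Set MR = MC: 99.8 − 0.146Q = 50.8 + 0.037Q → Q_m = 267.7596.
Price P_m = 99.8 − 0.073·267.7596 = 80.2535; MC(Q_m) = 50.8 + 0.037·267.7596 = 60.7071.
Competitive Q* = 445.4545, so ΔQ = 177.6949; wedge = 80.2535 − 60.7071 = 19.5464.
The triangle = ½ × 177.6949 × 19.5464 = 1736.65.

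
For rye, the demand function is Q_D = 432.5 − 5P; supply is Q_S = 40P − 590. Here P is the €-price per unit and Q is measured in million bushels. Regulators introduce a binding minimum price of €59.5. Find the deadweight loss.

In inverse form: demand P = 86.5 − 0.2Q, supply P = 14.75 + 0.025Q.
Competitive equilibrium: 86.5 − 0.2Q = 14.75 + 0.025Q → Q* = 318.8889, P* = 22.7222.
At the floor P = 59.5, quantity demanded = (86.5 − 59.5)/0.2 = 135.
Sellers' marginal cost at Q' = 135: 14.75 + 0.025·135 = 18.125.
ΔQ = 318.8889 − 135 = 183.8889; wedge = 59.5 − 18.125 = 41.375.
DWL = ½ × 183.8889 × 41.375 = €3804.20 million.

€3804.20 million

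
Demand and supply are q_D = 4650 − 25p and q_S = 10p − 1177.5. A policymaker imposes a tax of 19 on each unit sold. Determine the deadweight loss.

In inverse form: demand p = 186 − 0.04q, supply p = 117.75 + 0.1q.
Competitive equilibrium: 186 − 0.04q = 117.75 + 0.1q → q* = 487.5, p* = 166.5.
With the tax, the buyer price exceeds the seller price by 19: (186 − 0.04q) − (117.75 + 0.1q) = 19 → q' = 351.7857.
Δq = 487.5 − 351.7857 = 135.7143; the wedge equals the tax, 19.
DWL = ½ × 135.7143 × 19 = 1289.29.

1289.29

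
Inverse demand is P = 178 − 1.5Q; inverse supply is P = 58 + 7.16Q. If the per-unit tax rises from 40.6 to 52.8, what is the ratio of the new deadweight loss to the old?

Competitive equilibrium: 178 − 1.5Q = 58 + 7.16Q → Q* = 13.8568, P* = 157.2148.
For a per-unit tax t: ΔQ = t/8.66, so DWL = ½·t·(t/8.66) = t²/17.32.
At t = 40.6: DWL = 95.171. At t = 52.8: DWL = 160.961.
Ratio = (52.8/40.6)² = 1.691.

1.691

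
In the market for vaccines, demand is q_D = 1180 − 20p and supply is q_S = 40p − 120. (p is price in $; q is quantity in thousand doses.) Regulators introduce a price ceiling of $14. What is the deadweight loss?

In inverse form: demand p = 59 − 0.05q, supply p = 3 + 0.025q.
Competitive equilibrium: 59 − 0.05q = 3 + 0.025q → q* = 746.6667, p* = 21.6667.
At the ceiling p = 14, quantity supplied = (14 − 3)/0.025 = 440.
Willingness to pay at q' = 440: 59 − 0.05·440 = 37.
Δq = 746.6667 − 440 = 306.6667; wedge = 37 − 14 = 23.
The triangle = ½ × 306.6667 × 23 = $3526.67 thousand.

$3526.67 thousand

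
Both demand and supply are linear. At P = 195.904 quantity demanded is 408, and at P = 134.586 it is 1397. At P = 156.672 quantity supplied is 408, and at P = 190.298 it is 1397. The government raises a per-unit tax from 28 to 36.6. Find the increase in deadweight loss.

Demand slope = (134.586 − 195.904)/(1397 − 408) = −0.062, so P = 221.2 − 0.062Q.
Supply slope = (190.298 − 156.672)/(1397 − 408) = 0.034, so P = 142.8 + 0.034Q.
Competitive equilibrium: 221.2 − 0.062Q = 142.8 + 0.034Q → Q* = 816.6667, P* = 170.5667.
For a per-unit tax t: ΔQ = t/0.096, so DWL = ½·t·(t/0.096) = t²/0.192.
At t = 28: DWL = 4083.333. At t = 36.6: DWL = 6976.875.
Increase = 6976.875 − 4083.333 = 2893.54.

2893.54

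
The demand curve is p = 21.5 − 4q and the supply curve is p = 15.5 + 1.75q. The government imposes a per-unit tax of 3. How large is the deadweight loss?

0.78

Competitive equilibrium: 21.5 − 4q = 15.5 + 1.75q → q* = 1.0435, p* = 17.3261.
With the tax, the buyer price exceeds the seller price by 3: (21.5 − 4q) − (15.5 + 1.75q) = 3 → q' = 0.5217.
Δq = 1.0435 − 0.5217 = 0.5218; the wedge equals the tax, 3.
The triangle = ½ × 0.5218 × 3 = 0.78.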